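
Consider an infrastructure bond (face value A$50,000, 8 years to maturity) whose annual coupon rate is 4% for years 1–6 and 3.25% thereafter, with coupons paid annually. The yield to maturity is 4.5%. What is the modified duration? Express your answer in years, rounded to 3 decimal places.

6.676 years

Periodic yield y = 0.045. First find Macaulay duration:
  t   CF        PV=CF/(1+0.045)^t    t·PV
  1     2,000.00     1,913.8756     1,913.8756
  2     2,000.00     1,831.4599     3,662.9198
  3     2,000.00     1,752.5932     5,257.7796
  4     2,000.00     1,677.1227     6,708.4907
  5     2,000.00     1,604.9021     8,024.5105
  6     2,000.00     1,535.7915     9,214.7489
  7     1,625.00     1,194.0962     8,358.6737
  8    51,625.00    36,301.9322   290,415.4574
  Σ                 47,811.7734   333,556.4562
P = 47,811.7734; Macaulay duration = 333,556.4562 / 47,811.7734 = 6.97645 years.
Modified duration = D_Mac / (1 + y) = 6.97645 / 1.045 = 6.67603 years.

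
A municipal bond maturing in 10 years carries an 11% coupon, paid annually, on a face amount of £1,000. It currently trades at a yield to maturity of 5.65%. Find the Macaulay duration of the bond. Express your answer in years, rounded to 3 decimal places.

7.089 years

Periodic yield y = 0.0565. Discount each cash flow and weight by its year:
  t   CF        PV=CF/(1+0.0565)^t    t·PV
  1       110.00       104.1174       104.1174
  2       110.00        98.5493       197.0987
  3       110.00        93.2791       279.8372
  4       110.00        88.2906       353.1626
  5       110.00        83.5690       417.8450
  6       110.00        79.0999       474.5991
  7       110.00        74.8697       524.0880
  8       110.00        70.8658       566.9264
  9       110.00        67.0760       603.6840
  10    1,110.00       640.6605     6,406.6052
  Σ                  1,400.3773     9,927.9635
Price P = Σ PV = 1,400.3773.
Macaulay duration = Σ(t·PV) / P = 9,927.9635 / 1,400.3773 = 7.08949 years.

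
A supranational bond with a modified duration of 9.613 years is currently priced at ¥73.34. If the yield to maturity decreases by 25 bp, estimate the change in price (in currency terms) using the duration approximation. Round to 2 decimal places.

+¥1.76

Duration approximation: ΔP/P ≈ -D_mod · Δy = -9.613 × (-0.0025) = +0.0240325.
ΔP ≈ 73.34 × (+0.0240325) = +1.76254355.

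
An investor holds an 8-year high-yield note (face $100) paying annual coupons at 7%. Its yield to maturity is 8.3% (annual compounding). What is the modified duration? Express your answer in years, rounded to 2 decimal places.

5.83 years

Periodic yield y = 0.083. First find Macaulay duration:
  t   CF        PV=CF/(1+0.083)^t    t·PV
  1         7.00         6.4635         6.4635
  2         7.00         5.9682        11.9363
  3         7.00         5.5108        16.5323
  4         7.00         5.0884        20.3537
  5         7.00         4.6985        23.4923
  6         7.00         4.3384        26.0303
  7         7.00         4.0059        28.0412
  8       107.00        56.5400       452.3203
  Σ                     92.6137       585.1701
P = 92.6137; Macaulay duration = 585.1701 / 92.6137 = 6.31840 years.
Modified duration = D_Mac / (1 + y) = 6.31840 / 1.083 = 5.83416 years.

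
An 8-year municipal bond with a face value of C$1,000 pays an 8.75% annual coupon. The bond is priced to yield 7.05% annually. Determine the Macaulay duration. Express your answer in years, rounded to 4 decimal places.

6.1742 years

Periodic yield y = 0.0705. Discount each cash flow and weight by its year:
  t   CF        PV=CF/(1+0.0705)^t    t·PV
  1        87.50        81.7375        81.7375
  2        87.50        76.3545       152.7090
  3        87.50        71.3260       213.9781
  4        87.50        66.6287       266.5148
  5        87.50        62.2407       311.2037
  6        87.50        58.1417       348.8504
  7        87.50        54.3127       380.1889
  8     1,087.50       630.5738     5,044.5901
  Σ                  1,101.3157     6,799.7725
Price P = Σ PV = 1,101.3157.
Macaulay duration = Σ(t·PV) / P = 6,799.7725 / 1,101.3157 = 6.17423 years.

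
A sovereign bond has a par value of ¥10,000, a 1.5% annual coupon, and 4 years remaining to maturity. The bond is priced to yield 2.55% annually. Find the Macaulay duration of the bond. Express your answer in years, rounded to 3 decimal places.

Periodic yield y = 0.0255. Discount each cash flow and weight by its year:
  t   CF        PV=CF/(1+0.0255)^t    t·PV
  1       150.00       146.2701       146.2701
  2       150.00       142.6330       285.2659
  3       150.00       139.0863       417.2588
  4    10,150.00     9,177.4787    36,709.9146
  Σ                  9,605.4680    37,558.7095
Price P = Σ PV = 9,605.4680.
Macaulay duration = Σ(t·PV) / P = 37,558.7095 / 9,605.4680 = 3.91014 years.

3.910 years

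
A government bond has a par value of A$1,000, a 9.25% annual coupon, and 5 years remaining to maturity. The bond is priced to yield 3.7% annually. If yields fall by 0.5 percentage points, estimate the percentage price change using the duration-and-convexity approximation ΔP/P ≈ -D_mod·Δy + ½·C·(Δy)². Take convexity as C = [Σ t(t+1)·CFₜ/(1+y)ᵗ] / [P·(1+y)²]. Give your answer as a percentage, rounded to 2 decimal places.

With y = 0.037:
  t   CF        PV=CF/(1+0.037)^t    t·PV        t(t+1)·PV
  1        92.50        89.1996        89.1996         178.3992
  2        92.50        86.0170       172.0340         516.1019
  3        92.50        82.9479       248.8437         995.3750
  4        92.50        79.9883       319.9534       1,599.7669
  5     1,092.50       911.0195     4,555.0974      27,330.5844
  Σ                  1,249.1723     5,385.1281      30,620.2274
P = 1,249.1723; D_Mac = 4.31096 yrs; D_mod = 4.15714 yrs; C = 22.79442.
Duration effect: -4.15714 × (-0.005) = +0.020786
Convexity effect: 0.5 × 22.79442 × (-0.005)² = +0.0002849
ΔP/P ≈ +0.020786 + 0.0002849 = +0.021071 = +2.1071%.

+2.11%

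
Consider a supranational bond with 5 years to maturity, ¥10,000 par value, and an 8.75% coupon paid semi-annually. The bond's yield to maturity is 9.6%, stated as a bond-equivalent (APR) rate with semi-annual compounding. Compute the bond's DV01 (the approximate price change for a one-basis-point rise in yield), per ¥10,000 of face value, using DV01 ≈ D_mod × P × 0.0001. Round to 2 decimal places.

¥3.82

Periodic yield y = 0.048.
  t   CF        PV=CF/(1+0.048)^t    t·PV
  1       437.50       417.4618       417.4618
  2       437.50       398.3414       796.6829
  3       437.50       380.0968     1,140.2904
  4       437.50       362.6878     1,450.7511
  5       437.50       346.0761     1,730.3806
  6       437.50       330.2253     1,981.3519
  7       437.50       315.1005     2,205.7034
  8       437.50       300.6684     2,405.3473
  9       437.50       286.8973     2,582.0760
  10   10,437.50     6,531.0598    65,310.5983
  Σ                  9,668.6154    80,020.6437
P = 9,668.6154; D_Mac = 8.27633 half-year periods = 4.13816 yrs; D_mod = 3.94863 yrs.
DV01 ≈ 3.94863 × 9,668.6154 × 0.0001 = 3.817779.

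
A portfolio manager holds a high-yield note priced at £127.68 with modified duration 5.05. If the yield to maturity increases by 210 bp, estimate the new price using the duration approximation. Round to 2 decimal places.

£114.14

Duration approximation: ΔP/P ≈ -D_mod · Δy = -5.05 × (+0.021) = -0.106050.
New price ≈ 127.68 × (1 - 0.106050) = 114.139536.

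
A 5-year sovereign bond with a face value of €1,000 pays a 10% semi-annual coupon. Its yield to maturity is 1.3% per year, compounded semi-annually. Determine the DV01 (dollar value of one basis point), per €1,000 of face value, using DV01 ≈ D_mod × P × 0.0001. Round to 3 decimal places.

Periodic yield y = 0.0065.
  t   CF        PV=CF/(1+0.0065)^t    t·PV
  1        50.00        49.6771        49.6771
  2        50.00        49.3563        98.7126
  3        50.00        49.0375       147.1126
  4        50.00        48.7209       194.8834
  5        50.00        48.4062       242.0311
  6        50.00        48.0936       288.5616
  7        50.00        47.7830       334.4811
  8        50.00        47.4744       379.7955
  9        50.00        47.1678       424.5106
  10    1,050.00       984.1278     9,841.2782
  Σ                  1,419.8447    12,001.0437
P = 1,419.8447; D_Mac = 8.45236 half-year periods = 4.22618 yrs; D_mod = 4.19889 yrs.
DV01 ≈ 4.19889 × 1,419.8447 × 0.0001 = 0.596177.

€0.596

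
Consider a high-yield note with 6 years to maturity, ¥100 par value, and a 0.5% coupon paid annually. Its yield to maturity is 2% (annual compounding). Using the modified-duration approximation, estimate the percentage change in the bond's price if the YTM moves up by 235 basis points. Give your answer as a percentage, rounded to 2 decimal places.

-13.64%

Periodic yield y = 0.02. Modified duration first:
  t   CF        PV=CF/(1+0.02)^t    t·PV
  1         0.50         0.4902         0.4902
  2         0.50         0.4806         0.9612
  3         0.50         0.4712         1.4135
  4         0.50         0.4619         1.8477
  5         0.50         0.4529         2.2643
  6       100.50        89.2411       535.4467
  Σ                     91.5979       542.4236
P = 91.5979; D_Mac = 5.92179 yrs; D_mod = 5.92179/(1+0.02) = 5.80568 yrs.
ΔP/P ≈ -D_mod · Δy = -5.80568 × (+0.0235) = -0.136433 = -13.6433%.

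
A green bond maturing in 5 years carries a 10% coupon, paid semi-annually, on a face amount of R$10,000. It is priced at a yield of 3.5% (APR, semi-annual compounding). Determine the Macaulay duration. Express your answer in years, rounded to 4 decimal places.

4.1847 years

Periodic yield y = 0.0175. Discount each cash flow and weight by its period:
  t   CF        PV=CF/(1+0.0175)^t    t·PV
  1       500.00       491.4005       491.4005
  2       500.00       482.9489       965.8978
  3       500.00       474.6426     1,423.9279
  4       500.00       466.4793     1,865.9170
  5       500.00       458.4563     2,292.2813
  6       500.00       450.5713     2,703.4276
  7       500.00       442.8219     3,099.7532
  8       500.00       435.2058     3,481.6463
  9       500.00       427.7207     3,849.4861
  10   10,500.00     8,827.6503    88,276.5029
  Σ                 12,957.8974   108,450.2406
Price P = Σ PV = 12,957.8974.
Macaulay duration = Σ(t·PV) / P = 108,450.2406 / 12,957.8974 = 8.36943 half-year periods.
In years: 8.36943 / 2 = 4.18472 years.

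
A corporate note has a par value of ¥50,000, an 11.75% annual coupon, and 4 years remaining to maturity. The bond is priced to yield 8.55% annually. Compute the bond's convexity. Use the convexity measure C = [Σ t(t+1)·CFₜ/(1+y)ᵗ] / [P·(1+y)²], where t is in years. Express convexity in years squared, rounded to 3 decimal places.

With y = 0.0855:
  t   CF        PV=CF/(1+0.0855)^t    t·PV        t(t+1)·PV
  1     5,875.00     5,412.2524     5,412.2524      10,824.5048
  2     5,875.00     4,985.9534     9,971.9068      29,915.7204
  3     5,875.00     4,593.2321    13,779.6962      55,118.7847
  4    55,875.00    40,243.7298   160,974.9194     804,874.5970
  Σ                 55,235.1677   190,138.7748     900,733.6070
P = 55,235.1677.
Convexity = Σ t(t+1)·PV / [P·(1+y)²] = 900,733.6070 / (55,235.1677 × 1.178310) = 13.83952.

13.840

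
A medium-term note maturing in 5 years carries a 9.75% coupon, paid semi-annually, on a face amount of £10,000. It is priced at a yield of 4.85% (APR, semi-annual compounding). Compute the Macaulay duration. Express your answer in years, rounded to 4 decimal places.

Periodic yield y = 0.02425. Discount each cash flow and weight by its period:
  t   CF        PV=CF/(1+0.02425)^t    t·PV
  1       487.50       475.9580       475.9580
  2       487.50       464.6893       929.3786
  3       487.50       453.6874     1,361.0622
  4       487.50       442.9459     1,771.7838
  5       487.50       432.4588     2,162.2941
  6       487.50       422.2200     2,533.3199
  7       487.50       412.2236     2,885.5649
  8       487.50       402.4638     3,219.7105
  9       487.50       392.9351     3,536.4162
  10   10,487.50     8,253.0076    82,530.0765
  Σ                 12,152.5896   101,405.5647
Price P = Σ PV = 12,152.5896.
Macaulay duration = Σ(t·PV) / P = 101,405.5647 / 12,152.5896 = 8.34436 half-year periods.
In years: 8.34436 / 2 = 4.17218 years.

4.1722 years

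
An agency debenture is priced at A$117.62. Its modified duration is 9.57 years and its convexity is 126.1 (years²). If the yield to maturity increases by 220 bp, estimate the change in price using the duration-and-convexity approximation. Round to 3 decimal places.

Duration effect: -D_mod·Δy = -9.57 × (+0.022) = -0.210540
Convexity effect: ½·C·(Δy)² = 0.5 × 126.1 × (0.022)² = +0.0305162
ΔP/P ≈ -0.210540 + 0.0305162 = -0.1800238
ΔP ≈ 117.62 × (-0.1800238) = -21.174399356.

-A$21.174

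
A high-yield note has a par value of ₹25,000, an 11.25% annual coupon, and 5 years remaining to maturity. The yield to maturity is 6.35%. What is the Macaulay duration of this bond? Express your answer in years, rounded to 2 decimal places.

4.17 years

Periodic yield y = 0.0635. Discount each cash flow and weight by its year:
  t   CF        PV=CF/(1+0.0635)^t    t·PV
  1     2,812.50     2,644.5698     2,644.5698
  2     2,812.50     2,486.6665     4,973.3330
  3     2,812.50     2,338.1913     7,014.5740
  4     2,812.50     2,198.5814     8,794.3257
  5    27,812.50    20,443.3732   102,216.8661
  Σ                 30,111.3823   125,643.6686
Price P = Σ PV = 30,111.3823.
Macaulay duration = Σ(t·PV) / P = 125,643.6686 / 30,111.3823 = 4.17263 years.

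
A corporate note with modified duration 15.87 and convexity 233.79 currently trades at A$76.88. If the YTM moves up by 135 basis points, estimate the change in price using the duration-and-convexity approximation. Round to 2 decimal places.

Duration effect: -D_mod·Δy = -15.87 × (+0.0135) = -0.214245
Convexity effect: ½·C·(Δy)² = 0.5 × 233.79 × (0.0135)² = +0.02130411375
ΔP/P ≈ -0.214245 + 0.02130411375 = -0.19294088625
ΔP ≈ 76.88 × (-0.19294088625) = -14.8332953349.

-A$14.83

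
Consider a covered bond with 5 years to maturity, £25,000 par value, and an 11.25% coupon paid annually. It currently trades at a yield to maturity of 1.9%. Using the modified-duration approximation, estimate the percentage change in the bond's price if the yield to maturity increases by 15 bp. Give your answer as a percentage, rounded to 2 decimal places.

-0.63%

Periodic yield y = 0.019. Modified duration first:
  t   CF        PV=CF/(1+0.019)^t    t·PV
  1     2,812.50     2,760.0589     2,760.0589
  2     2,812.50     2,708.5956     5,417.1911
  3     2,812.50     2,658.0918     7,974.2755
  4     2,812.50     2,608.5298    10,434.1190
  5    27,812.50    25,314.4857   126,572.4284
  Σ                 36,049.7617   153,158.0729
P = 36,049.7617; D_Mac = 4.24852 yrs; D_mod = 4.24852/(1+0.019) = 4.16930 yrs.
ΔP/P ≈ -D_mod · Δy = -4.16930 × (+0.0015) = -0.006254 = -0.6254%.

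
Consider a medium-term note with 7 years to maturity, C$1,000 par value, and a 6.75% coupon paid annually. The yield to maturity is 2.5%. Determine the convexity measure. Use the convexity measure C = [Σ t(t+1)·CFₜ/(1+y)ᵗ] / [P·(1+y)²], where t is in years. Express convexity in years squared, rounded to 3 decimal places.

With y = 0.025:
  t   CF        PV=CF/(1+0.025)^t    t·PV        t(t+1)·PV
  1        67.50        65.8537        65.8537         131.7073
  2        67.50        64.2475       128.4949         385.4848
  3        67.50        62.6805       188.0414         752.1655
  4        67.50        61.1517       244.6067       1,223.0334
  5        67.50        59.6602       298.3008       1,789.8049
  6        67.50        58.2050       349.2302       2,444.6116
  7     1,067.50       898.0506     6,286.3545      50,290.8358
  Σ                  1,269.8491     7,560.8822      57,017.6433
P = 1,269.8491.
Convexity = Σ t(t+1)·PV / [P·(1+y)²] = 57,017.6433 / (1,269.8491 × 1.050625) = 42.73753.

42.738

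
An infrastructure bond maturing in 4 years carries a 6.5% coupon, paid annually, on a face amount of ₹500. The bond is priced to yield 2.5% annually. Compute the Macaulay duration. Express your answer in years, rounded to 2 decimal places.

3.67 years

Periodic yield y = 0.025. Discount each cash flow and weight by its year:
  t   CF        PV=CF/(1+0.025)^t    t·PV
  1        32.50        31.7073        31.7073
  2        32.50        30.9340        61.8679
  3        32.50        30.1795        90.5384
  4       532.50       482.4187     1,929.6749
  Σ                    575.2395     2,113.7886
Price P = Σ PV = 575.2395.
Macaulay duration = Σ(t·PV) / P = 2,113.7886 / 575.2395 = 3.67462 years.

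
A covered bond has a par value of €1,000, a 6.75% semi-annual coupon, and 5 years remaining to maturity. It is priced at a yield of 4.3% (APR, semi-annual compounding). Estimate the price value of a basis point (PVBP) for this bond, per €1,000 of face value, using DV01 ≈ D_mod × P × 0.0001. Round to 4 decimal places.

Periodic yield y = 0.0215.
  t   CF        PV=CF/(1+0.0215)^t    t·PV
  1        33.75        33.0396        33.0396
  2        33.75        32.3442        64.6885
  3        33.75        31.6635        94.9904
  4        33.75        30.9970       123.9882
  5        33.75        30.3446       151.7232
  6        33.75        29.7060       178.2357
  7        33.75        29.0807       203.5651
  8        33.75        28.4686       227.7492
  9        33.75        27.8695       250.8251
  10    1,033.75       835.6642     8,356.6423
  Σ                  1,109.1781     9,685.4473
P = 1,109.1781; D_Mac = 8.73209 half-year periods = 4.36605 yrs; D_mod = 4.27415 yrs.
DV01 ≈ 4.27415 × 1,109.1781 × 0.0001 = 0.474080.

€0.4741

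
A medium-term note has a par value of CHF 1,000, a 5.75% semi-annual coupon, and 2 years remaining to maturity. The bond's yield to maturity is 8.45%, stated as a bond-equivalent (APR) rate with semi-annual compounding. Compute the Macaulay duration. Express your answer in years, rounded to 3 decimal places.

1.915 years

Periodic yield y = 0.04225. Discount each cash flow and weight by its period:
  t   CF        PV=CF/(1+0.04225)^t    t·PV
  1        28.75        27.5846        27.5846
  2        28.75        26.4663        52.9327
  3        28.75        25.3935        76.1804
  4     1,028.75       871.8108     3,487.2431
  Σ                    951.2552     3,643.9408
Price P = Σ PV = 951.2552.
Macaulay duration = Σ(t·PV) / P = 3,643.9408 / 951.2552 = 3.83067 half-year periods.
In years: 3.83067 / 2 = 1.91533 years.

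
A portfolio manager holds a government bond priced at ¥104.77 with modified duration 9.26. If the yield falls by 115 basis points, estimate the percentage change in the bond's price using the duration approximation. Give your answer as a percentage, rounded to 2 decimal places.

Duration approximation: ΔP/P ≈ -D_mod · Δy = -9.26 × (-0.0115) = +0.106490.
As a percentage: +10.6490%.

+10.65%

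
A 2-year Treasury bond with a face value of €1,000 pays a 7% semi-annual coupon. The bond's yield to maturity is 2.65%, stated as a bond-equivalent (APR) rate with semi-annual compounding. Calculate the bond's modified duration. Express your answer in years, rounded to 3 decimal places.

Periodic yield y = 0.01325. First find Macaulay duration:
  t   CF        PV=CF/(1+0.01325)^t    t·PV
  1        35.00        34.5423        34.5423
  2        35.00        34.0906        68.1812
  3        35.00        33.6448       100.9345
  4     1,035.00       981.9150     3,927.6601
  Σ                  1,084.1928     4,131.3181
P = 1,084.1928; Macaulay duration = 4,131.3181 / 1,084.1928 = 3.81050 half-year periods = 1.90525 years.
Modified duration = D_Mac / (1 + y) = 1.90525 / 1.01325 = 1.88034 years.

1.880 years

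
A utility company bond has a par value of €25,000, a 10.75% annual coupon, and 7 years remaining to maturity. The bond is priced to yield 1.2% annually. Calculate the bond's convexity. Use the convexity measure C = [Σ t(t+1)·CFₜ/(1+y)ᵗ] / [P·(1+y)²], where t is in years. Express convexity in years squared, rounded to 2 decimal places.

With y = 0.012:
  t   CF        PV=CF/(1+0.012)^t    t·PV        t(t+1)·PV
  1     2,687.50     2,655.6324     2,655.6324       5,311.2648
  2     2,687.50     2,624.1427     5,248.2854      15,744.8562
  3     2,687.50     2,593.0264     7,779.0791      31,116.3166
  4     2,687.50     2,562.2790    10,249.1161      51,245.5807
  5     2,687.50     2,531.8963    12,659.4814      75,956.8884
  6     2,687.50     2,501.8738    15,011.2428     105,078.6993
  7    27,687.50    25,469.4846   178,286.3919   1,426,291.1355
  Σ                 40,938.3352   231,889.2292   1,710,744.7414
P = 40,938.3352.
Convexity = Σ t(t+1)·PV / [P·(1+y)²] = 1,710,744.7414 / (40,938.3352 × 1.024144) = 40.80318.

40.80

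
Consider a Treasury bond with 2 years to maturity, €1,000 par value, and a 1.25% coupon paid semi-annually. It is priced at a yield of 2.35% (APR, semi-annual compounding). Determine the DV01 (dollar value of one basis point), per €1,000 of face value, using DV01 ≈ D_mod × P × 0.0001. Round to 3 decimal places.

Periodic yield y = 0.01175.
  t   CF        PV=CF/(1+0.01175)^t    t·PV
  1         6.25         6.1774         6.1774
  2         6.25         6.1057        12.2113
  3         6.25         6.0348        18.1043
  4     1,006.25       960.3135     3,841.2541
  Σ                    978.6314     3,877.7471
P = 978.6314; D_Mac = 3.96242 half-year periods = 1.98121 yrs; D_mod = 1.95820 yrs.
DV01 ≈ 1.95820 × 978.6314 × 0.0001 = 0.191636.

€0.192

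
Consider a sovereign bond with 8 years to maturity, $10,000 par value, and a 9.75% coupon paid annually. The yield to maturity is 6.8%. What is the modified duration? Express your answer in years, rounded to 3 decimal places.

5.697 years

Periodic yield y = 0.068. First find Macaulay duration:
  t   CF        PV=CF/(1+0.068)^t    t·PV
  1       975.00       912.9213       912.9213
  2       975.00       854.7953     1,709.5905
  3       975.00       800.3701     2,401.1103
  4       975.00       749.4102     2,997.6408
  5       975.00       701.6950     3,508.4748
  6       975.00       657.0177     3,942.1065
  7       975.00       615.1852     4,306.2961
  8    10,975.00     6,483.8731    51,870.9849
  Σ                 11,775.2679    71,649.1253
P = 11,775.2679; Macaulay duration = 71,649.1253 / 11,775.2679 = 6.08471 years.
Modified duration = D_Mac / (1 + y) = 6.08471 / 1.068 = 5.69730 years.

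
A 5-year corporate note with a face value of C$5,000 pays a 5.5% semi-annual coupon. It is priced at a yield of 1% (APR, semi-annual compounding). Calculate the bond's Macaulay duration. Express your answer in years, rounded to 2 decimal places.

Periodic yield y = 0.005. Discount each cash flow and weight by its period:
  t   CF        PV=CF/(1+0.005)^t    t·PV
  1       137.50       136.8159       136.8159
  2       137.50       136.1352       272.2705
  3       137.50       135.4580       406.3739
  4       137.50       134.7840       539.1361
  5       137.50       134.1135       670.5673
  6       137.50       133.4462       800.6774
  7       137.50       132.7823       929.4763
  8       137.50       132.1217     1,056.9737
  9       137.50       131.4644     1,183.1795
  10    5,137.50     4,887.5500    48,875.5005
  Σ                  6,094.6713    54,870.9711
Price P = Σ PV = 6,094.6713.
Macaulay duration = Σ(t·PV) / P = 54,870.9711 / 6,094.6713 = 9.00311 half-year periods.
In years: 9.00311 / 2 = 4.50155 years.

4.50 years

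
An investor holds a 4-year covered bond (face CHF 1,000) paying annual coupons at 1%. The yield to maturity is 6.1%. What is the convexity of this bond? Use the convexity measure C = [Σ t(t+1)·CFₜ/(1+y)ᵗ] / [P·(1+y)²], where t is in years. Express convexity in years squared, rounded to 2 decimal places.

With y = 0.061:
  t   CF        PV=CF/(1+0.061)^t    t·PV        t(t+1)·PV
  1        10.00         9.4251         9.4251          18.8501
  2        10.00         8.8832        17.7664          53.2992
  3        10.00         8.3725        25.1174         100.4697
  4     1,010.00       797.0028     3,188.0111      15,940.0557
  Σ                    823.6835     3,240.3200      16,112.6747
P = 823.6835.
Convexity = Σ t(t+1)·PV / [P·(1+y)²] = 16,112.6747 / (823.6835 × 1.125721) = 17.37707.

17.38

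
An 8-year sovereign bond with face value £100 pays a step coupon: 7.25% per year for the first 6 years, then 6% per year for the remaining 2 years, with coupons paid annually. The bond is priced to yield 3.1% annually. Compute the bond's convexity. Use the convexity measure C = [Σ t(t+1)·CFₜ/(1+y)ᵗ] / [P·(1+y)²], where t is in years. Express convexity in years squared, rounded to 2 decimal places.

With y = 0.031:
  t   CF        PV=CF/(1+0.031)^t    t·PV        t(t+1)·PV
  1         7.25         7.0320         7.0320          14.0640
  2         7.25         6.8206        13.6411          40.9234
  3         7.25         6.6155        19.8465          79.3859
  4         7.25         6.4166        25.6663         128.3315
  5         7.25         6.2236        31.1182         186.7093
  6         7.25         6.0365        36.2191         253.5335
  7         6.00         4.8455        33.9187         271.3492
  8       106.00        83.0303       664.2423       5,978.1807
  Σ                    127.0206       831.6842       6,952.4776
P = 127.0206.
Convexity = Σ t(t+1)·PV / [P·(1+y)²] = 6,952.4776 / (127.0206 × 1.062961) = 51.49299.

51.49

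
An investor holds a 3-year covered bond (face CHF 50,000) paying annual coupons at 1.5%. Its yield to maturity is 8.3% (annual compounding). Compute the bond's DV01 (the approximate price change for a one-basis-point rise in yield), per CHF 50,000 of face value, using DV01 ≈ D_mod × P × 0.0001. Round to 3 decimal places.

Periodic yield y = 0.083.
  t   CF        PV=CF/(1+0.083)^t    t·PV
  1       750.00       692.5208       692.5208
  2       750.00       639.4467     1,278.8934
  3    50,750.00    39,953.1179   119,859.3537
  Σ                 41,285.0854   121,830.7678
P = 41,285.0854; D_Mac = 2.95096 yrs; D_mod = 2.72480 yrs.
DV01 ≈ 2.72480 × 41,285.0854 × 0.0001 = 11.249378.

CHF 11.249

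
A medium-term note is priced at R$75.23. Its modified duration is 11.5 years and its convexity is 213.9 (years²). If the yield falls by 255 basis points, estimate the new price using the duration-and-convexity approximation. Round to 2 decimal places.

Duration effect: -D_mod·Δy = -11.5 × (-0.0255) = +0.293250
Convexity effect: ½·C·(Δy)² = 0.5 × 213.9 × (-0.0255)² = +0.0695442375
ΔP/P ≈ +0.293250 + 0.0695442375 = +0.3627942375
New price ≈ 75.23 × (1 + 0.3627942375) = 102.523010487125.

R$102.52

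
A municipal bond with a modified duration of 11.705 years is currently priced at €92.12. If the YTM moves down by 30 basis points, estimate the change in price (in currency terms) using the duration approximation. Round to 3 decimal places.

+€3.235

Duration approximation: ΔP/P ≈ -D_mod · Δy = -11.705 × (-0.003) = +0.035115.
ΔP ≈ 92.12 × (+0.035115) = +3.2347938.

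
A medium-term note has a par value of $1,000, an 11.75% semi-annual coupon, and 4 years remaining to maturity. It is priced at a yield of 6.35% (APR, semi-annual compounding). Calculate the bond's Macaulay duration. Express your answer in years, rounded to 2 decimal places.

3.37 years

Periodic yield y = 0.03175. Discount each cash flow and weight by its period:
  t   CF        PV=CF/(1+0.03175)^t    t·PV
  1        58.75        56.9421        56.9421
  2        58.75        55.1898       110.3796
  3        58.75        53.4915       160.4744
  4        58.75        51.8454       207.3815
  5        58.75        50.2499       251.2497
  6        58.75        48.7036       292.2216
  7        58.75        47.2048       330.4339
  8     1,058.75       824.5132     6,596.1054
  Σ                  1,188.1403     8,005.1881
Price P = Σ PV = 1,188.1403.
Macaulay duration = Σ(t·PV) / P = 8,005.1881 / 1,188.1403 = 6.73758 half-year periods.
In years: 6.73758 / 2 = 3.36879 years.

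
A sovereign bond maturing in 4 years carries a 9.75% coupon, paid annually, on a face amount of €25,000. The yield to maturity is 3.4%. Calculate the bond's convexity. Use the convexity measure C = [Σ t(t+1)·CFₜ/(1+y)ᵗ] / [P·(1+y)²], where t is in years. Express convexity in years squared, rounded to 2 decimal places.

15.92

With y = 0.034:
  t   CF        PV=CF/(1+0.034)^t    t·PV        t(t+1)·PV
  1     2,437.50     2,357.3501     2,357.3501       4,714.7002
  2     2,437.50     2,279.8357     4,559.6714      13,679.0141
  3     2,437.50     2,204.8701     6,614.6103      26,458.4412
  4    27,437.50    24,002.8263    96,011.3053     480,056.5263
  Σ                 30,844.8822   109,542.9370     524,908.6818
P = 30,844.8822.
Convexity = Σ t(t+1)·PV / [P·(1+y)²] = 524,908.6818 / (30,844.8822 × 1.069156) = 15.91694.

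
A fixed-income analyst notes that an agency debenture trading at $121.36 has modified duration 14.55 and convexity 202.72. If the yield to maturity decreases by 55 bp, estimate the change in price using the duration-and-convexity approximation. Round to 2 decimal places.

Duration effect: -D_mod·Δy = -14.55 × (-0.0055) = +0.080025
Convexity effect: ½·C·(Δy)² = 0.5 × 202.72 × (-0.0055)² = +0.00306614
ΔP/P ≈ +0.080025 + 0.00306614 = +0.08309114
ΔP ≈ 121.36 × (+0.08309114) = +10.0839407504.

+$10.08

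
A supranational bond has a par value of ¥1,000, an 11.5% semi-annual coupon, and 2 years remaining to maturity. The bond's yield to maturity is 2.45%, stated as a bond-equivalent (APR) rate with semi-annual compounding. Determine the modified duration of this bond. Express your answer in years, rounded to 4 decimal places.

1.8337 years

Periodic yield y = 0.01225. First find Macaulay duration:
  t   CF        PV=CF/(1+0.01225)^t    t·PV
  1        57.50        56.8041        56.8041
  2        57.50        56.1167       112.2334
  3        57.50        55.4376       166.3128
  4     1,057.50     1,007.2313     4,028.9254
  Σ                  1,175.5898     4,364.2758
P = 1,175.5898; Macaulay duration = 4,364.2758 / 1,175.5898 = 3.71241 half-year periods = 1.85621 years.
Modified duration = D_Mac / (1 + y) = 1.85621 / 1.01225 = 1.83374 years.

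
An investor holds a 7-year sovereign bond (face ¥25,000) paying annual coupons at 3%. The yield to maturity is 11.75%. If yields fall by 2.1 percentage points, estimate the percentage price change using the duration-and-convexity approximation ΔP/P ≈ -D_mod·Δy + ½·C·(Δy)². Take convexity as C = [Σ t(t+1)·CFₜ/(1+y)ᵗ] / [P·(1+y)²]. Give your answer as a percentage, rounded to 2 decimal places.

+12.50%

With y = 0.1175:
  t   CF        PV=CF/(1+0.1175)^t    t·PV        t(t+1)·PV
  1       750.00       671.1409       671.1409       1,342.2819
  2       750.00       600.5735     1,201.1471       3,603.4413
  3       750.00       537.4260     1,612.2780       6,449.1119
  4       750.00       480.9181     1,923.6725       9,618.3623
  5       750.00       430.3518     2,151.7589      12,910.5534
  6       750.00       385.1023     2,310.6136      16,174.2951
  7    25,750.00    11,831.6281    82,821.3968     662,571.1745
  Σ                 14,937.1408    92,692.0078     712,669.2204
P = 14,937.1408; D_Mac = 6.20547 yrs; D_mod = 5.55300 yrs; C = 38.20546.
Duration effect: -5.55300 × (-0.021) = +0.116613
Convexity effect: 0.5 × 38.20546 × (-0.021)² = +0.0084243
ΔP/P ≈ +0.116613 + 0.0084243 = +0.125037 = +12.5037%.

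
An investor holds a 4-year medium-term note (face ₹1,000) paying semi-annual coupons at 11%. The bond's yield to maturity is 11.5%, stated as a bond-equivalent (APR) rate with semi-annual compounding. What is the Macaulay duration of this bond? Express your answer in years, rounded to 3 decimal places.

3.335 years

Periodic yield y = 0.0575. Discount each cash flow and weight by its period:
  t   CF        PV=CF/(1+0.0575)^t    t·PV
  1        55.00        52.0095        52.0095
  2        55.00        49.1815        98.3630
  3        55.00        46.5073       139.5220
  4        55.00        43.9786       175.9143
  5        55.00        41.5873       207.9365
  6        55.00        39.3261       235.9564
  7        55.00        37.1878       260.3143
  8     1,055.00       674.5427     5,396.3417
  Σ                    984.3207     6,566.3577
Price P = Σ PV = 984.3207.
Macaulay duration = Σ(t·PV) / P = 6,566.3577 / 984.3207 = 6.67095 half-year periods.
In years: 6.67095 / 2 = 3.33548 years.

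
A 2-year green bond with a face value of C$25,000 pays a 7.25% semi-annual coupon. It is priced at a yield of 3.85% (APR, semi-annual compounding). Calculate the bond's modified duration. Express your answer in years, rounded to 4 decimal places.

1.8652 years

Periodic yield y = 0.01925. First find Macaulay duration:
  t   CF        PV=CF/(1+0.01925)^t    t·PV
  1       906.25       889.1342       889.1342
  2       906.25       872.3416     1,744.6832
  3       906.25       855.8662     2,567.5985
  4    25,906.25    24,003.8924    96,015.5697
  Σ                 26,621.2343   101,216.9855
P = 26,621.2343; Macaulay duration = 101,216.9855 / 26,621.2343 = 3.80211 half-year periods = 1.90106 years.
Modified duration = D_Mac / (1 + y) = 1.90106 / 1.01925 = 1.86515 years.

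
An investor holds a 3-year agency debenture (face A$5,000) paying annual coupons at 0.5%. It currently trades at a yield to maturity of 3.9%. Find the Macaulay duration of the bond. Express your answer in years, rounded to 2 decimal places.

2.98 years

Periodic yield y = 0.039. Discount each cash flow and weight by its year:
  t   CF        PV=CF/(1+0.039)^t    t·PV
  1        25.00        24.0616        24.0616
  2        25.00        23.1584        46.3168
  3     5,025.00     4,480.1177    13,440.3531
  Σ                  4,527.3377    13,510.7315
Price P = Σ PV = 4,527.3377.
Macaulay duration = Σ(t·PV) / P = 13,510.7315 / 4,527.3377 = 2.98426 years.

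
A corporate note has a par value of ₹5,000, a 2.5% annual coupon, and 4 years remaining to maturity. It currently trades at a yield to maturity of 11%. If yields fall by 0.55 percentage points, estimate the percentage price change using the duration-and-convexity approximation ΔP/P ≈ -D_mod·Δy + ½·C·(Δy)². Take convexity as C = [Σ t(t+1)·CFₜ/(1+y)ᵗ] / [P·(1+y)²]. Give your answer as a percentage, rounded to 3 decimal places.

+1.920%

With y = 0.11:
  t   CF        PV=CF/(1+0.11)^t    t·PV        t(t+1)·PV
  1       125.00       112.6126       112.6126         225.2252
  2       125.00       101.4528       202.9056         608.7168
  3       125.00        91.3989       274.1968       1,096.7871
  4     5,125.00     3,375.9962    13,503.9850      67,519.9248
  Σ                  3,681.4606    14,093.7000      69,450.6540
P = 3,681.4606; D_Mac = 3.82829 yrs; D_mod = 3.44891 yrs; C = 15.31124.
Duration effect: -3.44891 × (-0.0055) = +0.018969
Convexity effect: 0.5 × 15.31124 × (-0.0055)² = +0.0002316
ΔP/P ≈ +0.018969 + 0.0002316 = +0.019201 = +1.9201%.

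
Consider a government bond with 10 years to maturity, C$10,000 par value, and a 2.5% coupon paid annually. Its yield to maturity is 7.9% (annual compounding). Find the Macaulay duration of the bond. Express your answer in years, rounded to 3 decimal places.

8.643 years

Periodic yield y = 0.079. Discount each cash flow and weight by its year:
  t   CF        PV=CF/(1+0.079)^t    t·PV
  1       250.00       231.6960       231.6960
  2       250.00       214.7322       429.4643
  3       250.00       199.0104       597.0311
  4       250.00       184.4396       737.7585
  5       250.00       170.9357       854.6785
  6       250.00       158.4205       950.5229
  7       250.00       146.8216     1,027.7511
  8       250.00       136.0719     1,088.5752
  9       250.00       126.1093     1,134.9834
  10   10,250.00     4,791.9185    47,919.1845
  Σ                  6,360.1556    54,971.6456
Price P = Σ PV = 6,360.1556.
Macaulay duration = Σ(t·PV) / P = 54,971.6456 / 6,360.1556 = 8.64313 years.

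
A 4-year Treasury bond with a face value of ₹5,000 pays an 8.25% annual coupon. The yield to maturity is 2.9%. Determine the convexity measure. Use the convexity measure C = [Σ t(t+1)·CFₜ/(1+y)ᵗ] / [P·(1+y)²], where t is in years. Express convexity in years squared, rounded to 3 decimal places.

With y = 0.029:
  t   CF        PV=CF/(1+0.029)^t    t·PV        t(t+1)·PV
  1       412.50       400.8746       400.8746         801.7493
  2       412.50       389.5769       779.1538       2,337.4614
  3       412.50       378.5976     1,135.7927       4,543.1709
  4     5,412.50     4,827.6570    19,310.6282      96,553.1409
  Σ                  5,996.7062    21,626.4493     104,235.5225
P = 5,996.7062.
Convexity = Σ t(t+1)·PV / [P·(1+y)²] = 104,235.5225 / (5,996.7062 × 1.058841) = 16.41618.

16.416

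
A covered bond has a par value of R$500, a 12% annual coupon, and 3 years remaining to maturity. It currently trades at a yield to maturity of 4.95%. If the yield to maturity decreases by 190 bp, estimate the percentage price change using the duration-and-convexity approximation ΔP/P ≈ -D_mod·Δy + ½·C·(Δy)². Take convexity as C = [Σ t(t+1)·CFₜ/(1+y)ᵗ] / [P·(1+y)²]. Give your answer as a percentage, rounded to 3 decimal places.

+5.090%

With y = 0.0495:
  t   CF        PV=CF/(1+0.0495)^t    t·PV        t(t+1)·PV
  1        60.00        57.1701        57.1701         114.3402
  2        60.00        54.4736       108.9473         326.8418
  3       560.00       484.4408     1,453.3224       5,813.2894
  Σ                    596.0845     1,619.4397       6,254.4714
P = 596.0845; D_Mac = 2.71680 yrs; D_mod = 2.58866 yrs; C = 9.52616.
Duration effect: -2.58866 × (-0.019) = +0.049184
Convexity effect: 0.5 × 9.52616 × (-0.019)² = +0.0017195
ΔP/P ≈ +0.049184 + 0.0017195 = +0.050904 = +5.0904%.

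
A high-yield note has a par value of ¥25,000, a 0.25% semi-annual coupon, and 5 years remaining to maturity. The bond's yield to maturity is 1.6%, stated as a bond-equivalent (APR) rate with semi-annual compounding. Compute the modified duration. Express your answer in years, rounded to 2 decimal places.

Periodic yield y = 0.008. First find Macaulay duration:
  t   CF        PV=CF/(1+0.008)^t    t·PV
  1        31.25        31.0020        31.0020
  2        31.25        30.7559        61.5119
  3        31.25        30.5118        91.5355
  4        31.25        30.2697       121.0787
  5        31.25        30.0294       150.1472
  6        31.25        29.7911       178.7467
  7        31.25        29.5547       206.8828
  8        31.25        29.3201       234.5610
  9        31.25        29.0874       261.7868
  10   25,031.25    23,114.1122   231,141.1218
  Σ                 23,384.4344   232,478.3744
P = 23,384.4344; Macaulay duration = 232,478.3744 / 23,384.4344 = 9.94159 half-year periods = 4.97079 years.
Modified duration = D_Mac / (1 + y) = 4.97079 / 1.008 = 4.93134 years.

4.93 years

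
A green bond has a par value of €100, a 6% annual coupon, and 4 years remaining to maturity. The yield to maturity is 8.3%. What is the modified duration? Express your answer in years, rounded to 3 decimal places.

Periodic yield y = 0.083. First find Macaulay duration:
  t   CF        PV=CF/(1+0.083)^t    t·PV
  1         6.00         5.5402         5.5402
  2         6.00         5.1156        10.2311
  3         6.00         4.7235        14.1706
  4       106.00        77.0534       308.2138
  Σ                     92.4327       338.1556
P = 92.4327; Macaulay duration = 338.1556 / 92.4327 = 3.65840 years.
Modified duration = D_Mac / (1 + y) = 3.65840 / 1.083 = 3.37802 years.

3.378 years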